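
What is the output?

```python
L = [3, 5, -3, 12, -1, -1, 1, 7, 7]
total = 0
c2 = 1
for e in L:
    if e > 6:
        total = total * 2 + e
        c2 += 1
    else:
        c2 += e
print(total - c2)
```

61

e=3: not >6; c2=4
e=5: not >6; c2=9
e=-3: not >6; c2=6
e=12: >6, total = 0*2+12 = 12; c2=7
e=-1: not >6; c2=6
e=-1: not >6; c2=5
e=1: not >6; c2=6
e=7: >6, total = 12*2+7 = 31; c2=7
e=7: >6, total = 31*2+7 = 69; c2=8
total-c2 = 69-8 = 61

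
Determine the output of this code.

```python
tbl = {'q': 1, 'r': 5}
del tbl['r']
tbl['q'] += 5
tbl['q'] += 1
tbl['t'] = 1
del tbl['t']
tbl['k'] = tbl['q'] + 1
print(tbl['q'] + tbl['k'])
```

15

del 'r' → {'q': 1}
tbl['q'] = 1+5 = 6 → {'q': 6}
tbl['q'] = 6+1 = 7 → {'q': 7}
tbl['t'] = 1 → {'q': 7, 't': 1}
del 't' → {'q': 7}
tbl['k'] = tbl['q']+1 = 8 → {'q': 7, 'k': 8}
tbl['q']+tbl['k'] = 7+8 = 15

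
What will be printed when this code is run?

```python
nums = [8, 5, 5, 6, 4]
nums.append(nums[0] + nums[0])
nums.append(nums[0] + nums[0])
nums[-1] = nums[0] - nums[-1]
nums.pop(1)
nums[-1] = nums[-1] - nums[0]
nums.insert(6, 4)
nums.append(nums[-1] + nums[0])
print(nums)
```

append nums[0]+nums[0] = 8+8 = 16 → [8, 5, 5, 6, 4, 16]
append nums[0]+nums[0] = 8+8 = 16 → [8, 5, 5, 6, 4, 16, 16]
nums[-1] = nums[0]-nums[-1] = 8-16 = -8 → [8, 5, 5, 6, 4, 16, -8]
pop(1) removes 5 → [8, 5, 6, 4, 16, -8]
nums[-1] = nums[-1]-nums[0] = (-8)-8 = -16 → [8, 5, 6, 4, 16, -16]
insert 4 at 6 → [8, 5, 6, 4, 16, -16, 4]
append nums[-1]+nums[0] = 4+8 = 12 → [8, 5, 6, 4, 16, -16, 4, 12]

[8, 5, 6, 4, 16, -16, 4, 12]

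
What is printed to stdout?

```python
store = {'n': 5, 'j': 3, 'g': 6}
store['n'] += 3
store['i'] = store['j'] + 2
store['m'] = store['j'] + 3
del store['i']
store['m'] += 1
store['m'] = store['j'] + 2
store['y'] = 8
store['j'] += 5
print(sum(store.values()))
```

store['n'] = 5+3 = 8 → {'n': 8, 'j': 3, 'g': 6}
store['i'] = store['j']+2 = 5 → {'n': 8, 'j': 3, 'g': 6, 'i': 5}
store['m'] = store['j']+3 = 6 → {'n': 8, 'j': 3, 'g': 6, 'i': 5, 'm': 6}
del 'i' → {'n': 8, 'j': 3, 'g': 6, 'm': 6}
store['m'] = 6+1 = 7 → {'n': 8, 'j': 3, 'g': 6, 'm': 7}
store['m'] = store['j']+2 = 5 → {'n': 8, 'j': 3, 'g': 6, 'm': 5}
store['y'] = 8 → {'n': 8, 'j': 3, 'g': 6, 'm': 5, 'y': 8}
store['j'] = 3+5 = 8 → {'n': 8, 'j': 8, 'g': 6, 'm': 5, 'y': 8}
sum of values = 35

35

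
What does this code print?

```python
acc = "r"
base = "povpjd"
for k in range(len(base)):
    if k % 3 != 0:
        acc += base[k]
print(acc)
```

rovjd

k=0: skip
k=1: add 'o' → 'ro'
k=2: add 'v' → 'rov'
k=3: skip
k=4: add 'j' → 'rovj'
k=5: add 'd' → 'rovjd'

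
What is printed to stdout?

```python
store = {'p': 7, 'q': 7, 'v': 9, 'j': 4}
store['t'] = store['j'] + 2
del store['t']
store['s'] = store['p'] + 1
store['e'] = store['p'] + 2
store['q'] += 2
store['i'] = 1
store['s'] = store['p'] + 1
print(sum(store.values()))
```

store['t'] = store['j']+2 = 6 → {'p': 7, 'q': 7, 'v': 9, 'j': 4, 't': 6}
del 't' → {'p': 7, 'q': 7, 'v': 9, 'j': 4}
store['s'] = store['p']+1 = 8 → {'p': 7, 'q': 7, 'v': 9, 'j': 4, 's': 8}
store['e'] = store['p']+2 = 9 → {'p': 7, 'q': 7, 'v': 9, 'j': 4, 's': 8, 'e': 9}
store['q'] = 7+2 = 9 → {'p': 7, 'q': 9, 'v': 9, 'j': 4, 's': 8, 'e': 9}
store['i'] = 1 → {'p': 7, 'q': 9, 'v': 9, 'j': 4, 's': 8, 'e': 9, 'i': 1}
store['s'] = store['p']+1 = 8 → {'p': 7, 'q': 9, 'v': 9, 'j': 4, 's': 8, 'e': 9, 'i': 1}
sum of values = 47

47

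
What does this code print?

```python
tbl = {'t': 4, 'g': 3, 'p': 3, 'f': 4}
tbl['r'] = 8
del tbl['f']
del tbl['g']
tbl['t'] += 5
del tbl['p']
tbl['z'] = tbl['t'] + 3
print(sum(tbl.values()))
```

29

tbl['r'] = 8 → {'t': 4, 'g': 3, 'p': 3, 'f': 4, 'r': 8}
del 'f' → {'t': 4, 'g': 3, 'p': 3, 'r': 8}
del 'g' → {'t': 4, 'p': 3, 'r': 8}
tbl['t'] = 4+5 = 9 → {'t': 9, 'p': 3, 'r': 8}
del 'p' → {'t': 9, 'r': 8}
tbl['z'] = tbl['t']+3 = 12 → {'t': 9, 'r': 8, 'z': 12}
sum of values = 29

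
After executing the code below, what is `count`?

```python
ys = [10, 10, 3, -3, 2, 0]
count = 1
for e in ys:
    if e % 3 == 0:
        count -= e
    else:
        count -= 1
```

e=10: not %3==0, count = 1-1 = 0
e=10: not %3==0, count = 0-1 = -1
e=3: %3==0, count = (-1)-3 = -4
e=-3: %3==0, count = (-4)-(-3) = -1
e=2: not %3==0, count = (-1)-1 = -2
e=0: %3==0, count = (-2)-0 = -2

-2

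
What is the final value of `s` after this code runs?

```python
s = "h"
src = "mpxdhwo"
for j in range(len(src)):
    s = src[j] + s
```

j=0: prepend 'm' → 'mh'
j=1: prepend 'p' → 'pmh'
j=2: prepend 'x' → 'xpmh'
j=3: prepend 'd' → 'dxpmh'
j=4: prepend 'h' → 'hdxpmh'
j=5: prepend 'w' → 'whdxpmh'
j=6: prepend 'o' → 'owhdxpmh'

'owhdxpmh'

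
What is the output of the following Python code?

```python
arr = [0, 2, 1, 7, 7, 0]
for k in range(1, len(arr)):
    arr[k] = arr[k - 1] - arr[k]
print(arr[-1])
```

k=1: arr[1] = 0-2 = -2 → [0, -2, 1, 7, 7, 0]
k=2: arr[2] = (-2)-1 = -3 → [0, -2, -3, 7, 7, 0]
k=3: arr[3] = (-3)-7 = -10 → [0, -2, -3, -10, 7, 0]
k=4: arr[4] = (-10)-7 = -17 → [0, -2, -3, -10, -17, 0]
k=5: arr[5] = (-17)-0 = -17 → [0, -2, -3, -10, -17, -17]

-17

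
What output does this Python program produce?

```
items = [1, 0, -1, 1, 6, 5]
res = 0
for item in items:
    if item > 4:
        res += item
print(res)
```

item=1: not >4
item=0: not >4
item=-1: not >4
item=1: not >4
item=6: >4, res = 0+6 = 6
item=5: >4, res = 6+5 = 11

11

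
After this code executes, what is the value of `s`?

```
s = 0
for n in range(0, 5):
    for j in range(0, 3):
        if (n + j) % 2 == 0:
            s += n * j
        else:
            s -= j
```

n=0,j=0: even sum, s = 0+0 = 0
n=0,j=1: odd sum, s = 0-1 = -1
n=0,j=2: even sum, s = (-1)+0 = -1
n=1,j=0: odd sum, s = (-1)-0 = -1
n=1,j=1: even sum, s = (-1)+1 = 0
n=1,j=2: odd sum, s = 0-2 = -2
n=2,j=0: even sum, s = (-2)+0 = -2
n=2,j=1: odd sum, s = (-2)-1 = -3
n=2,j=2: even sum, s = (-3)+4 = 1
n=3,j=0: odd sum, s = 1-0 = 1
n=3,j=1: even sum, s = 1+3 = 4
n=3,j=2: odd sum, s = 4-2 = 2
n=4,j=0: even sum, s = 2+0 = 2
n=4,j=1: odd sum, s = 2-1 = 1
n=4,j=2: even sum, s = 1+8 = 9

9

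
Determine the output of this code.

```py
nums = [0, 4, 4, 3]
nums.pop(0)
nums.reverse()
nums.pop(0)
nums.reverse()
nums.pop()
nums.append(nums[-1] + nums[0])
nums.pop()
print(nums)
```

[4]

pop(0) removes 0 → [4, 4, 3]
reverse → [3, 4, 4]
pop(0) removes 3 → [4, 4]
reverse → [4, 4]
pop() removes 4 → [4]
append nums[-1]+nums[0] = 4+4 = 8 → [4, 8]
pop() removes 8 → [4]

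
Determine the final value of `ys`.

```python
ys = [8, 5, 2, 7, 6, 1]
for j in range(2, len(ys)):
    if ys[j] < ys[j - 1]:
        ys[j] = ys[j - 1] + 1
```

[8, 5, 6, 7, 8, 9]

j=2: 2<5, ys[2] = 5+1 = 6 → [8, 5, 6, 7, 6, 1]
j=3: 7>=6, unchanged → [8, 5, 6, 7, 6, 1]
j=4: 6<7, ys[4] = 7+1 = 8 → [8, 5, 6, 7, 8, 1]
j=5: 1<8, ys[5] = 8+1 = 9 → [8, 5, 6, 7, 8, 9]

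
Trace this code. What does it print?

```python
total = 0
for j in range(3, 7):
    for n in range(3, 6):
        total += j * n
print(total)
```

j=3,n=3: total = 0+9 = 9
j=3,n=4: total = 9+12 = 21
j=3,n=5: total = 21+15 = 36
j=4,n=3: total = 36+12 = 48
j=4,n=4: total = 48+16 = 64
j=4,n=5: total = 64+20 = 84
j=5,n=3: total = 84+15 = 99
j=5,n=4: total = 99+20 = 119
j=5,n=5: total = 119+25 = 144
j=6,n=3: total = 144+18 = 162
j=6,n=4: total = 162+24 = 186
j=6,n=5: total = 186+30 = 216

216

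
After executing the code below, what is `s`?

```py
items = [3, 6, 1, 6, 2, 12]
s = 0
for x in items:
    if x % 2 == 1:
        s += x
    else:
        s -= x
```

-22

x=3: odd, s = 0+3 = 3
x=6: not odd, s = 3-6 = -3
x=1: odd, s = (-3)+1 = -2
x=6: not odd, s = (-2)-6 = -8
x=2: not odd, s = (-8)-2 = -10
x=12: not odd, s = (-10)-12 = -22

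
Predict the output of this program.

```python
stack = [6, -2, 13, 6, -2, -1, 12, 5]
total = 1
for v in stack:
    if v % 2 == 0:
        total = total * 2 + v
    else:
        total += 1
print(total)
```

v=6: even, total = 1*2+6 = 8
v=-2: even, total = 8*2+(-2) = 14
v=13: not even, total = 14+1 = 15
v=6: even, total = 15*2+6 = 36
v=-2: even, total = 36*2+(-2) = 70
v=-1: not even, total = 70+1 = 71
v=12: even, total = 71*2+12 = 154
v=5: not even, total = 154+1 = 155

155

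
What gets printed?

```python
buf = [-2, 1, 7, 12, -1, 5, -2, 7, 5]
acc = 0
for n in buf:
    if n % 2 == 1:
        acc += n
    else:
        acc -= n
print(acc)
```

n=-2: not odd, acc = 0-(-2) = 2
n=1: odd, acc = 2+1 = 3
n=7: odd, acc = 3+7 = 10
n=12: not odd, acc = 10-12 = -2
n=-1: odd, acc = (-2)+(-1) = -3
n=5: odd, acc = (-3)+5 = 2
n=-2: not odd, acc = 2-(-2) = 4
n=7: odd, acc = 4+7 = 11
n=5: odd, acc = 11+5 = 16

16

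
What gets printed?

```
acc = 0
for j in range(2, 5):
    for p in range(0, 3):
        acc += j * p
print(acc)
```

j=2,p=0: acc = 0+0 = 0
j=2,p=1: acc = 0+2 = 2
j=2,p=2: acc = 2+4 = 6
j=3,p=0: acc = 6+0 = 6
j=3,p=1: acc = 6+3 = 9
j=3,p=2: acc = 9+6 = 15
j=4,p=0: acc = 15+0 = 15
j=4,p=1: acc = 15+4 = 19
j=4,p=2: acc = 19+8 = 27

27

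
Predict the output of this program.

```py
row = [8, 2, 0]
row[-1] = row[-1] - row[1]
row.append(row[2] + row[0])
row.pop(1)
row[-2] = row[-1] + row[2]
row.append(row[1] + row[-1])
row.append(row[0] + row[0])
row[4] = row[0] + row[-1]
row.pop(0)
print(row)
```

[12, 6, 18, 24]

row[-1] = row[-1]-row[1] = 0-2 = -2 → [8, 2, -2]
append row[2]+row[0] = (-2)+8 = 6 → [8, 2, -2, 6]
pop(1) removes 2 → [8, -2, 6]
row[-2] = row[-1]+row[2] = 6+6 = 12 → [8, 12, 6]
append row[1]+row[-1] = 12+6 = 18 → [8, 12, 6, 18]
append row[0]+row[0] = 8+8 = 16 → [8, 12, 6, 18, 16]
row[4] = row[0]+row[-1] = 8+16 = 24 → [8, 12, 6, 18, 24]
pop(0) removes 8 → [12, 6, 18, 24]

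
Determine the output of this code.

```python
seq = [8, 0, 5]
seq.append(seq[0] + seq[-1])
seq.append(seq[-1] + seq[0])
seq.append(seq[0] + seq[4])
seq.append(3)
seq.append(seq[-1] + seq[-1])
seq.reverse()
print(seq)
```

[6, 3, 29, 21, 13, 5, 0, 8]

append seq[0]+seq[-1] = 8+5 = 13 → [8, 0, 5, 13]
append seq[-1]+seq[0] = 13+8 = 21 → [8, 0, 5, 13, 21]
append seq[0]+seq[4] = 8+21 = 29 → [8, 0, 5, 13, 21, 29]
append 3 → [8, 0, 5, 13, 21, 29, 3]
append seq[-1]+seq[-1] = 3+3 = 6 → [8, 0, 5, 13, 21, 29, 3, 6]
reverse → [6, 3, 29, 21, 13, 5, 0, 8]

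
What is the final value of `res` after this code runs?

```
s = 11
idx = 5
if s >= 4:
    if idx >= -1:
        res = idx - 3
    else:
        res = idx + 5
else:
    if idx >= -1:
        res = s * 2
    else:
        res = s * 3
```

s=11, idx=5
s >= 4 is True; idx >= -1 is True
→ res = idx - 3 = 2

2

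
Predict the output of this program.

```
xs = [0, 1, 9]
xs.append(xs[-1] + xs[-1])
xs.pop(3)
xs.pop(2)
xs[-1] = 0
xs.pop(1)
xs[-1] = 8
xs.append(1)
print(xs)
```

append xs[-1]+xs[-1] = 9+9 = 18 → [0, 1, 9, 18]
pop(3) removes 18 → [0, 1, 9]
pop(2) removes 9 → [0, 1]
xs[-1] = 0 → [0, 0]
pop(1) removes 0 → [0]
xs[-1] = 8 → [8]
append 1 → [8, 1]

[8, 1]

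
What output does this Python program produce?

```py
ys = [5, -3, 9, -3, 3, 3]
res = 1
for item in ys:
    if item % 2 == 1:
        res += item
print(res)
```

item=5: odd, res = 1+5 = 6
item=-3: odd, res = 6+(-3) = 3
item=9: odd, res = 3+9 = 12
item=-3: odd, res = 12+(-3) = 9
item=3: odd, res = 9+3 = 12
item=3: odd, res = 12+3 = 15

15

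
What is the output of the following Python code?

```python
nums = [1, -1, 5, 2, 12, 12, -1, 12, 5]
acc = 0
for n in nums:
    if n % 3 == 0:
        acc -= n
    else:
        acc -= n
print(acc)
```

-47

n=1: not %3==0, acc = 0-1 = -1
n=-1: not %3==0, acc = (-1)-(-1) = 0
n=5: not %3==0, acc = 0-5 = -5
n=2: not %3==0, acc = (-5)-2 = -7
n=12: %3==0, acc = (-7)-12 = -19
n=12: %3==0, acc = (-19)-12 = -31
n=-1: not %3==0, acc = (-31)-(-1) = -30
n=12: %3==0, acc = (-30)-12 = -42
n=5: not %3==0, acc = (-42)-5 = -47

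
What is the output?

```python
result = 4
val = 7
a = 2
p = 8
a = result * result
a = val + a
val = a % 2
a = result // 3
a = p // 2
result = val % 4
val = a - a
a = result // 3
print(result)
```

1

a = 4*4 = 16
a = 7+16 = 23
val = 23%2 = 1
a = 4//3 = 1
a = 8//2 = 4
result = 1%4 = 1
val = 4-4 = 0
a = 1//3 = 0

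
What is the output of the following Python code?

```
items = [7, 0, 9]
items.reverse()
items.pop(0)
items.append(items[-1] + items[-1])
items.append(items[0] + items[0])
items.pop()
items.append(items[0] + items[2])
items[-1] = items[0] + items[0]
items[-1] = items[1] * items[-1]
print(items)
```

[0, 7, 14, 0]

reverse → [9, 0, 7]
pop(0) removes 9 → [0, 7]
append items[-1]+items[-1] = 7+7 = 14 → [0, 7, 14]
append items[0]+items[0] = 0+0 = 0 → [0, 7, 14, 0]
pop() removes 0 → [0, 7, 14]
append items[0]+items[2] = 0+14 = 14 → [0, 7, 14, 14]
items[-1] = items[0]+items[0] = 0+0 = 0 → [0, 7, 14, 0]
items[-1] = items[1]*items[-1] = 7*0 = 0 → [0, 7, 14, 0]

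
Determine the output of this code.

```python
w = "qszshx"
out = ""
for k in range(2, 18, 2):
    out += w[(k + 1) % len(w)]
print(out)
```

sxssxssx

k=2: add w[3]='s' → 's'
k=4: add w[5]='x' → 'sx'
k=6: add w[1]='s' → 'sxs'
k=8: add w[3]='s' → 'sxss'
k=10: add w[5]='x' → 'sxssx'
k=12: add w[1]='s' → 'sxssxs'
k=14: add w[3]='s' → 'sxssxss'
k=16: add w[5]='x' → 'sxssxssx'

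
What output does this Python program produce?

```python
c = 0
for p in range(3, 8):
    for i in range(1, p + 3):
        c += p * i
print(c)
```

p=3,i=1: c = 0+3 = 3
p=3,i=2: c = 3+6 = 9
p=3,i=3: c = 9+9 = 18
p=3,i=4: c = 18+12 = 30
p=3,i=5: c = 30+15 = 45
p=4,i=1: c = 45+4 = 49
p=4,i=2: c = 49+8 = 57
p=4,i=3: c = 57+12 = 69
p=4,i=4: c = 69+16 = 85
p=4,i=5: c = 85+20 = 105
p=4,i=6: c = 105+24 = 129
p=5,i=1: c = 129+5 = 134
p=5,i=2: c = 134+10 = 144
p=5,i=3: c = 144+15 = 159
p=5,i=4: c = 159+20 = 179
p=5,i=5: c = 179+25 = 204
p=5,i=6: c = 204+30 = 234
p=5,i=7: c = 234+35 = 269
p=6,i=1: c = 269+6 = 275
p=6,i=2: c = 275+12 = 287
p=6,i=3: c = 287+18 = 305
p=6,i=4: c = 305+24 = 329
p=6,i=5: c = 329+30 = 359
p=6,i=6: c = 359+36 = 395
p=6,i=7: c = 395+42 = 437
p=6,i=8: c = 437+48 = 485
p=7,i=1: c = 485+7 = 492
p=7,i=2: c = 492+14 = 506
p=7,i=3: c = 506+21 = 527
p=7,i=4: c = 527+28 = 555
p=7,i=5: c = 555+35 = 590
p=7,i=6: c = 590+42 = 632
p=7,i=7: c = 632+49 = 681
p=7,i=8: c = 681+56 = 737
p=7,i=9: c = 737+63 = 800

800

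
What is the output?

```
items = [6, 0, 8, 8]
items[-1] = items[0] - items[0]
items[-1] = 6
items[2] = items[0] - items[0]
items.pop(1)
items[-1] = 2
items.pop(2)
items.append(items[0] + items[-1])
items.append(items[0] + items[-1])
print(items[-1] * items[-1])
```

144

items[-1] = items[0]-items[0] = 6-6 = 0 → [6, 0, 8, 0]
items[-1] = 6 → [6, 0, 8, 6]
items[2] = items[0]-items[0] = 6-6 = 0 → [6, 0, 0, 6]
pop(1) removes 0 → [6, 0, 6]
items[-1] = 2 → [6, 0, 2]
pop(2) removes 2 → [6, 0]
append items[0]+items[-1] = 6+0 = 6 → [6, 0, 6]
append items[0]+items[-1] = 6+6 = 12 → [6, 0, 6, 12]
items[-1]*items[-1] = 12*12 = 144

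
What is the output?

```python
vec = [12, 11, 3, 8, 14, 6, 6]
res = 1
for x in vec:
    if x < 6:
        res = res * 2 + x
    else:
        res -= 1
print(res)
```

-3

x=12: not <6, res = 1-1 = 0
x=11: not <6, res = 0-1 = -1
x=3: <6, res = (-1)*2+3 = 1
x=8: not <6, res = 1-1 = 0
x=14: not <6, res = 0-1 = -1
x=6: not <6, res = (-1)-1 = -2
x=6: not <6, res = (-2)-1 = -3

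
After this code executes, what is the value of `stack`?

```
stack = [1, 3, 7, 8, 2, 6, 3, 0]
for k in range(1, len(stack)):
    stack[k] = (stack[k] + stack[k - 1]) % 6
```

[1, 4, 5, 1, 3, 3, 0, 0]

k=1: stack[1] = (3+1)%6 = 4 → [1, 4, 7, 8, 2, 6, 3, 0]
k=2: stack[2] = (7+4)%6 = 5 → [1, 4, 5, 8, 2, 6, 3, 0]
k=3: stack[3] = (8+5)%6 = 1 → [1, 4, 5, 1, 2, 6, 3, 0]
k=4: stack[4] = (2+1)%6 = 3 → [1, 4, 5, 1, 3, 6, 3, 0]
k=5: stack[5] = (6+3)%6 = 3 → [1, 4, 5, 1, 3, 3, 3, 0]
k=6: stack[6] = (3+3)%6 = 0 → [1, 4, 5, 1, 3, 3, 0, 0]
k=7: stack[7] = (0+0)%6 = 0 → [1, 4, 5, 1, 3, 3, 0, 0]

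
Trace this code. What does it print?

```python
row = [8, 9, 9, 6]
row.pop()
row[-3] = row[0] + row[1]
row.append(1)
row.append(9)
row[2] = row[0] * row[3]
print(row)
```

pop() removes 6 → [8, 9, 9]
row[-3] = row[0]+row[1] = 8+9 = 17 → [17, 9, 9]
append 1 → [17, 9, 9, 1]
append 9 → [17, 9, 9, 1, 9]
row[2] = row[0]*row[3] = 17*1 = 17 → [17, 9, 17, 1, 9]

[17, 9, 17, 1, 9]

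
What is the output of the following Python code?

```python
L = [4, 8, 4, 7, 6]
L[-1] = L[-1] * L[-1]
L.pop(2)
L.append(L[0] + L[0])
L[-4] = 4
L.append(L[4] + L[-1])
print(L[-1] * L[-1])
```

256

L[-1] = L[-1]*L[-1] = 6*6 = 36 → [4, 8, 4, 7, 36]
pop(2) removes 4 → [4, 8, 7, 36]
append L[0]+L[0] = 4+4 = 8 → [4, 8, 7, 36, 8]
L[-4] = 4 → [4, 4, 7, 36, 8]
append L[4]+L[-1] = 8+8 = 16 → [4, 4, 7, 36, 8, 16]
L[-1]*L[-1] = 16*16 = 256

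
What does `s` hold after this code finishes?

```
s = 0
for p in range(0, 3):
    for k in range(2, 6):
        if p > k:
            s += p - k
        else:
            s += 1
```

12

p=0,k=2: not 0>2, s = 0+1 = 1
p=0,k=3: not 0>3, s = 1+1 = 2
p=0,k=4: not 0>4, s = 2+1 = 3
p=0,k=5: not 0>5, s = 3+1 = 4
p=1,k=2: not 1>2, s = 4+1 = 5
p=1,k=3: not 1>3, s = 5+1 = 6
p=1,k=4: not 1>4, s = 6+1 = 7
p=1,k=5: not 1>5, s = 7+1 = 8
p=2,k=2: not 2>2, s = 8+1 = 9
p=2,k=3: not 2>3, s = 9+1 = 10
p=2,k=4: not 2>4, s = 10+1 = 11
p=2,k=5: not 2>5, s = 11+1 = 12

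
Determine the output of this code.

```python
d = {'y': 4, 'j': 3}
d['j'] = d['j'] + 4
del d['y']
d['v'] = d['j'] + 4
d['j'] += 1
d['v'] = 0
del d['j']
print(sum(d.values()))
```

0

d['j'] = d['j']+4 = 7 → {'y': 4, 'j': 7}
del 'y' → {'j': 7}
d['v'] = d['j']+4 = 11 → {'j': 7, 'v': 11}
d['j'] = 7+1 = 8 → {'j': 8, 'v': 11}
d['v'] = 0 → {'j': 8, 'v': 0}
del 'j' → {'v': 0}
sum of values = 0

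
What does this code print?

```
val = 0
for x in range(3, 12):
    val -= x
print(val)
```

x=3: val = 0-3 = -3
x=4: val = (-3)-4 = -7
x=5: val = (-7)-5 = -12
x=6: val = (-12)-6 = -18
x=7: val = (-18)-7 = -25
x=8: val = (-25)-8 = -33
x=9: val = (-33)-9 = -42
x=10: val = (-42)-10 = -52
x=11: val = (-52)-11 = -63

-63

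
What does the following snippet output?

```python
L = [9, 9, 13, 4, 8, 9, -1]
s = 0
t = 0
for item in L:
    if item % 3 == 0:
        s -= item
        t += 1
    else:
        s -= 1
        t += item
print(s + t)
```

-4

item=9: %3==0, s = 0-9 = -9; t=1
item=9: %3==0, s = (-9)-9 = -18; t=2
item=13: not %3==0, s = (-18)-1 = -19; t=15
item=4: not %3==0, s = (-19)-1 = -20; t=19
item=8: not %3==0, s = (-20)-1 = -21; t=27
item=9: %3==0, s = (-21)-9 = -30; t=28
item=-1: not %3==0, s = (-30)-1 = -31; t=27
s+t = (-31)+27 = -4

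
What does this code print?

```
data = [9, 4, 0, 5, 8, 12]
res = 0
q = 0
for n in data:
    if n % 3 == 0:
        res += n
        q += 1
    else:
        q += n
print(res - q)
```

n=9: %3==0, res = 0+9 = 9; q=1
n=4: not %3==0; q=5
n=0: %3==0, res = 9+0 = 9; q=6
n=5: not %3==0; q=11
n=8: not %3==0; q=19
n=12: %3==0, res = 9+12 = 21; q=20
res-q = 21-20 = 1

1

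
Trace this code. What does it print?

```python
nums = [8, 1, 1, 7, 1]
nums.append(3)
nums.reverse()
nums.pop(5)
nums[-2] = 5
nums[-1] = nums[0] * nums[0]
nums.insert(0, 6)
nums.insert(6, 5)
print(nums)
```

[6, 3, 1, 7, 5, 9, 5]

append 3 → [8, 1, 1, 7, 1, 3]
reverse → [3, 1, 7, 1, 1, 8]
pop(5) removes 8 → [3, 1, 7, 1, 1]
nums[-2] = 5 → [3, 1, 7, 5, 1]
nums[-1] = nums[0]*nums[0] = 3*3 = 9 → [3, 1, 7, 5, 9]
insert 6 at 0 → [6, 3, 1, 7, 5, 9]
insert 5 at 6 → [6, 3, 1, 7, 5, 9, 5]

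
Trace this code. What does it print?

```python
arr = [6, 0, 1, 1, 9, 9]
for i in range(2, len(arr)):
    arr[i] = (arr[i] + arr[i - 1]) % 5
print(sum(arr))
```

10

i=2: arr[2] = (1+0)%5 = 1 → [6, 0, 1, 1, 9, 9]
i=3: arr[3] = (1+1)%5 = 2 → [6, 0, 1, 2, 9, 9]
i=4: arr[4] = (9+2)%5 = 1 → [6, 0, 1, 2, 1, 9]
i=5: arr[5] = (9+1)%5 = 0 → [6, 0, 1, 2, 1, 0]
sum = 10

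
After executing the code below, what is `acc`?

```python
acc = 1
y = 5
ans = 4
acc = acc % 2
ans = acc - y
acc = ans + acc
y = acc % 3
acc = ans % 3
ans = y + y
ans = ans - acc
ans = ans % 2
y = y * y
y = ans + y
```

acc = 1%2 = 1
ans = 1-5 = -4
acc = (-4)+1 = -3
y = (-3)%3 = 0
acc = (-4)%3 = 2
ans = 0+0 = 0
ans = 0-2 = -2
ans = (-2)%2 = 0
y = 0*0 = 0
y = 0+0 = 0

2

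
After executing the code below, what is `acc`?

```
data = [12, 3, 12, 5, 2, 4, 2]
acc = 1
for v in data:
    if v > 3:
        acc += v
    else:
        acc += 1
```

37

v=12: >3, acc = 1+12 = 13
v=3: not >3, acc = 13+1 = 14
v=12: >3, acc = 14+12 = 26
v=5: >3, acc = 26+5 = 31
v=2: not >3, acc = 31+1 = 32
v=4: >3, acc = 32+4 = 36
v=2: not >3, acc = 36+1 = 37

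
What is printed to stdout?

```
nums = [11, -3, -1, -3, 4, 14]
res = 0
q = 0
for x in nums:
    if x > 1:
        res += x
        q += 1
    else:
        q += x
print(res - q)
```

x=11: >1, res = 0+11 = 11; q=1
x=-3: not >1; q=-2
x=-1: not >1; q=-3
x=-3: not >1; q=-6
x=4: >1, res = 11+4 = 15; q=-5
x=14: >1, res = 15+14 = 29; q=-4
res-q = 29-(-4) = 33

33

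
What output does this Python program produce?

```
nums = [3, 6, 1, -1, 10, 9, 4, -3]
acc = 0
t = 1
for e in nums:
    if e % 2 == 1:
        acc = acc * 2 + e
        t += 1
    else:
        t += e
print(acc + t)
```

e=3: odd, acc = 0*2+3 = 3; t=2
e=6: not odd; t=8
e=1: odd, acc = 3*2+1 = 7; t=9
e=-1: odd, acc = 7*2+(-1) = 13; t=10
e=10: not odd; t=20
e=9: odd, acc = 13*2+9 = 35; t=21
e=4: not odd; t=25
e=-3: odd, acc = 35*2+(-3) = 67; t=26
acc+t = 67+26 = 93

93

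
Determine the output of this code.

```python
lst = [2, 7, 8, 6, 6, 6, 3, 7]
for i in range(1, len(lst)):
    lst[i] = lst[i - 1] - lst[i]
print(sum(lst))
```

i=1: lst[1] = 2-7 = -5 → [2, -5, 8, 6, 6, 6, 3, 7]
i=2: lst[2] = (-5)-8 = -13 → [2, -5, -13, 6, 6, 6, 3, 7]
i=3: lst[3] = (-13)-6 = -19 → [2, -5, -13, -19, 6, 6, 3, 7]
i=4: lst[4] = (-19)-6 = -25 → [2, -5, -13, -19, -25, 6, 3, 7]
i=5: lst[5] = (-25)-6 = -31 → [2, -5, -13, -19, -25, -31, 3, 7]
i=6: lst[6] = (-31)-3 = -34 → [2, -5, -13, -19, -25, -31, -34, 7]
i=7: lst[7] = (-34)-7 = -41 → [2, -5, -13, -19, -25, -31, -34, -41]
sum = -166

-166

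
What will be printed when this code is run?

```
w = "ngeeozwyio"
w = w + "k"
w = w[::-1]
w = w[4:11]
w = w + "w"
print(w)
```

+ 'k' → 'ngeeozwyiok'
reverse → 'koiywzoeegn'
slice [4:11] → 'wzoeegn'
+ 'w' → 'wzoeegnw'

wzoeegnw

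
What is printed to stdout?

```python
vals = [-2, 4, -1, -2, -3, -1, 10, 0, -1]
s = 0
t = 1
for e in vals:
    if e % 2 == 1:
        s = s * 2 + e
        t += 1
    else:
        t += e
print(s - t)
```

e=-2: not odd; t=-1
e=4: not odd; t=3
e=-1: odd, s = 0*2+(-1) = -1; t=4
e=-2: not odd; t=2
e=-3: odd, s = (-1)*2+(-3) = -5; t=3
e=-1: odd, s = (-5)*2+(-1) = -11; t=4
e=10: not odd; t=14
e=0: not odd; t=14
e=-1: odd, s = (-11)*2+(-1) = -23; t=15
s-t = (-23)-15 = -38

-38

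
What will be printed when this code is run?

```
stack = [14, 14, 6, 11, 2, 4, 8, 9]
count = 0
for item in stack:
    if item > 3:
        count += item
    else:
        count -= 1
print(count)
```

65

item=14: >3, count = 0+14 = 14
item=14: >3, count = 14+14 = 28
item=6: >3, count = 28+6 = 34
item=11: >3, count = 34+11 = 45
item=2: not >3, count = 45-1 = 44
item=4: >3, count = 44+4 = 48
item=8: >3, count = 48+8 = 56
item=9: >3, count = 56+9 = 65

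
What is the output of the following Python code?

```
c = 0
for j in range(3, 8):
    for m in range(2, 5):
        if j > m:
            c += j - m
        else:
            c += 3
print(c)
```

j=3,m=2: 3>2, c = 0+1 = 1
j=3,m=3: not 3>3, c = 1+3 = 4
j=3,m=4: not 3>4, c = 4+3 = 7
j=4,m=2: 4>2, c = 7+2 = 9
j=4,m=3: 4>3, c = 9+1 = 10
j=4,m=4: not 4>4, c = 10+3 = 13
j=5,m=2: 5>2, c = 13+3 = 16
j=5,m=3: 5>3, c = 16+2 = 18
j=5,m=4: 5>4, c = 18+1 = 19
j=6,m=2: 6>2, c = 19+4 = 23
j=6,m=3: 6>3, c = 23+3 = 26
j=6,m=4: 6>4, c = 26+2 = 28
j=7,m=2: 7>2, c = 28+5 = 33
j=7,m=3: 7>3, c = 33+4 = 37
j=7,m=4: 7>4, c = 37+3 = 40

40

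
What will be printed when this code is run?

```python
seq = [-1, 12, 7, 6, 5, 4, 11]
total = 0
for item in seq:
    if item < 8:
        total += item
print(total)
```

21

item=-1: <8, total = 0+(-1) = -1
item=12: not <8
item=7: <8, total = (-1)+7 = 6
item=6: <8, total = 6+6 = 12
item=5: <8, total = 12+5 = 17
item=4: <8, total = 17+4 = 21
item=11: not <8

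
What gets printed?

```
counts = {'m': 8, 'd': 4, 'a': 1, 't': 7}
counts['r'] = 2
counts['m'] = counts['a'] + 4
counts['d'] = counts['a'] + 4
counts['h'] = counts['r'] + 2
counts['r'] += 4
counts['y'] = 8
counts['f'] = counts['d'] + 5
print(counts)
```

{'m': 5, 'd': 5, 'a': 1, 't': 7, 'r': 6, 'h': 4, 'y': 8, 'f': 10}

counts['r'] = 2 → {'m': 8, 'd': 4, 'a': 1, 't': 7, 'r': 2}
counts['m'] = counts['a']+4 = 5 → {'m': 5, 'd': 4, 'a': 1, 't': 7, 'r': 2}
counts['d'] = counts['a']+4 = 5 → {'m': 5, 'd': 5, 'a': 1, 't': 7, 'r': 2}
counts['h'] = counts['r']+2 = 4 → {'m': 5, 'd': 5, 'a': 1, 't': 7, 'r': 2, 'h': 4}
counts['r'] = 2+4 = 6 → {'m': 5, 'd': 5, 'a': 1, 't': 7, 'r': 6, 'h': 4}
counts['y'] = 8 → {'m': 5, 'd': 5, 'a': 1, 't': 7, 'r': 6, 'h': 4, 'y': 8}
counts['f'] = counts['d']+5 = 10 → {'m': 5, 'd': 5, 'a': 1, 't': 7, 'r': 6, 'h': 4, 'y': 8, 'f': 10}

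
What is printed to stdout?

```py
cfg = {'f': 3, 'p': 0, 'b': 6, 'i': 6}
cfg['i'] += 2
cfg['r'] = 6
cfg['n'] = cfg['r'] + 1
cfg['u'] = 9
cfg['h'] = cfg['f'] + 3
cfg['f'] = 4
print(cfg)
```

cfg['i'] = 6+2 = 8 → {'f': 3, 'p': 0, 'b': 6, 'i': 8}
cfg['r'] = 6 → {'f': 3, 'p': 0, 'b': 6, 'i': 8, 'r': 6}
cfg['n'] = cfg['r']+1 = 7 → {'f': 3, 'p': 0, 'b': 6, 'i': 8, 'r': 6, 'n': 7}
cfg['u'] = 9 → {'f': 3, 'p': 0, 'b': 6, 'i': 8, 'r': 6, 'n': 7, 'u': 9}
cfg['h'] = cfg['f']+3 = 6 → {'f': 3, 'p': 0, 'b': 6, 'i': 8, 'r': 6, 'n': 7, 'u': 9, 'h': 6}
cfg['f'] = 4 → {'f': 4, 'p': 0, 'b': 6, 'i': 8, 'r': 6, 'n': 7, 'u': 9, 'h': 6}

{'f': 4, 'p': 0, 'b': 6, 'i': 8, 'r': 6, 'n': 7, 'u': 9, 'h': 6}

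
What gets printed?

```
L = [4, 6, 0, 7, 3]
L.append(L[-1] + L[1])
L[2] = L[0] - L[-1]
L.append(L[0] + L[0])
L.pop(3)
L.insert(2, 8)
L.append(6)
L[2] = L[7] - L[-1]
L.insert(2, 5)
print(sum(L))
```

36

append L[-1]+L[1] = 3+6 = 9 → [4, 6, 0, 7, 3, 9]
L[2] = L[0]-L[-1] = 4-9 = -5 → [4, 6, -5, 7, 3, 9]
append L[0]+L[0] = 4+4 = 8 → [4, 6, -5, 7, 3, 9, 8]
pop(3) removes 7 → [4, 6, -5, 3, 9, 8]
insert 8 at 2 → [4, 6, 8, -5, 3, 9, 8]
append 6 → [4, 6, 8, -5, 3, 9, 8, 6]
L[2] = L[7]-L[-1] = 6-6 = 0 → [4, 6, 0, -5, 3, 9, 8, 6]
insert 5 at 2 → [4, 6, 5, 0, -5, 3, 9, 8, 6]
sum = 36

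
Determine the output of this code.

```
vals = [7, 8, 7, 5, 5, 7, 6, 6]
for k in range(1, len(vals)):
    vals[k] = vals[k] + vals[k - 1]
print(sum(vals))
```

k=1: vals[1] = 8+7 = 15 → [7, 15, 7, 5, 5, 7, 6, 6]
k=2: vals[2] = 7+15 = 22 → [7, 15, 22, 5, 5, 7, 6, 6]
k=3: vals[3] = 5+22 = 27 → [7, 15, 22, 27, 5, 7, 6, 6]
k=4: vals[4] = 5+27 = 32 → [7, 15, 22, 27, 32, 7, 6, 6]
k=5: vals[5] = 7+32 = 39 → [7, 15, 22, 27, 32, 39, 6, 6]
k=6: vals[6] = 6+39 = 45 → [7, 15, 22, 27, 32, 39, 45, 6]
k=7: vals[7] = 6+45 = 51 → [7, 15, 22, 27, 32, 39, 45, 51]
sum = 238

238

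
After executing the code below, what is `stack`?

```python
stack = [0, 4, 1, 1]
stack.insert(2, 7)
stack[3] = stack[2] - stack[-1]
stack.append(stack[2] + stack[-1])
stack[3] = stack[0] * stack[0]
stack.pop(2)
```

[0, 4, 0, 1, 8]

insert 7 at 2 → [0, 4, 7, 1, 1]
stack[3] = stack[2]-stack[-1] = 7-1 = 6 → [0, 4, 7, 6, 1]
append stack[2]+stack[-1] = 7+1 = 8 → [0, 4, 7, 6, 1, 8]
stack[3] = stack[0]*stack[0] = 0*0 = 0 → [0, 4, 7, 0, 1, 8]
pop(2) removes 7 → [0, 4, 0, 1, 8]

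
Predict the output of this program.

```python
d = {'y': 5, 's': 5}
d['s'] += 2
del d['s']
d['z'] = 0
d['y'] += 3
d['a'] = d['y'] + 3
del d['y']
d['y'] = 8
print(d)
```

{'z': 0, 'a': 11, 'y': 8}

d['s'] = 5+2 = 7 → {'y': 5, 's': 7}
del 's' → {'y': 5}
d['z'] = 0 → {'y': 5, 'z': 0}
d['y'] = 5+3 = 8 → {'y': 8, 'z': 0}
d['a'] = d['y']+3 = 11 → {'y': 8, 'z': 0, 'a': 11}
del 'y' → {'z': 0, 'a': 11}
d['y'] = 8 → {'z': 0, 'a': 11, 'y': 8}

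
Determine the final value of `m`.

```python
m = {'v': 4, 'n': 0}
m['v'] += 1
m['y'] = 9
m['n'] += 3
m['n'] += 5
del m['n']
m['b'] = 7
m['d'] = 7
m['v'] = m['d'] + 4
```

m['v'] = 4+1 = 5 → {'v': 5, 'n': 0}
m['y'] = 9 → {'v': 5, 'n': 0, 'y': 9}
m['n'] = 0+3 = 3 → {'v': 5, 'n': 3, 'y': 9}
m['n'] = 3+5 = 8 → {'v': 5, 'n': 8, 'y': 9}
del 'n' → {'v': 5, 'y': 9}
m['b'] = 7 → {'v': 5, 'y': 9, 'b': 7}
m['d'] = 7 → {'v': 5, 'y': 9, 'b': 7, 'd': 7}
m['v'] = m['d']+4 = 11 → {'v': 11, 'y': 9, 'b': 7, 'd': 7}

{'v': 11, 'y': 9, 'b': 7, 'd': 7}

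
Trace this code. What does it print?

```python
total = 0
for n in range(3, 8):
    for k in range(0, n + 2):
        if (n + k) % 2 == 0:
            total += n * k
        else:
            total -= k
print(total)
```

n=3,k=0: odd sum, total = 0-0 = 0
n=3,k=1: even sum, total = 0+3 = 3
n=3,k=2: odd sum, total = 3-2 = 1
n=3,k=3: even sum, total = 1+9 = 10
n=3,k=4: odd sum, total = 10-4 = 6
n=4,k=0: even sum, total = 6+0 = 6
n=4,k=1: odd sum, total = 6-1 = 5
n=4,k=2: even sum, total = 5+8 = 13
n=4,k=3: odd sum, total = 13-3 = 10
n=4,k=4: even sum, total = 10+16 = 26
n=4,k=5: odd sum, total = 26-5 = 21
n=5,k=0: odd sum, total = 21-0 = 21
n=5,k=1: even sum, total = 21+5 = 26
n=5,k=2: odd sum, total = 26-2 = 24
n=5,k=3: even sum, total = 24+15 = 39
n=5,k=4: odd sum, total = 39-4 = 35
n=5,k=5: even sum, total = 35+25 = 60
n=5,k=6: odd sum, total = 60-6 = 54
n=6,k=0: even sum, total = 54+0 = 54
n=6,k=1: odd sum, total = 54-1 = 53
n=6,k=2: even sum, total = 53+12 = 65
n=6,k=3: odd sum, total = 65-3 = 62
n=6,k=4: even sum, total = 62+24 = 86
n=6,k=5: odd sum, total = 86-5 = 81
n=6,k=6: even sum, total = 81+36 = 117
n=6,k=7: odd sum, total = 117-7 = 110
n=7,k=0: odd sum, total = 110-0 = 110
n=7,k=1: even sum, total = 110+7 = 117
n=7,k=2: odd sum, total = 117-2 = 115
n=7,k=3: even sum, total = 115+21 = 136
n=7,k=4: odd sum, total = 136-4 = 132
n=7,k=5: even sum, total = 132+35 = 167
n=7,k=6: odd sum, total = 167-6 = 161
n=7,k=7: even sum, total = 161+49 = 210
n=7,k=8: odd sum, total = 210-8 = 202

202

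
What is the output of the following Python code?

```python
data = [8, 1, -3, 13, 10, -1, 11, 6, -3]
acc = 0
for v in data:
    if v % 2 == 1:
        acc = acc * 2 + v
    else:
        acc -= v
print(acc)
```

-501

v=8: not odd, acc = 0-8 = -8
v=1: odd, acc = (-8)*2+1 = -15
v=-3: odd, acc = (-15)*2+(-3) = -33
v=13: odd, acc = (-33)*2+13 = -53
v=10: not odd, acc = (-53)-10 = -63
v=-1: odd, acc = (-63)*2+(-1) = -127
v=11: odd, acc = (-127)*2+11 = -243
v=6: not odd, acc = (-243)-6 = -249
v=-3: odd, acc = (-249)*2+(-3) = -501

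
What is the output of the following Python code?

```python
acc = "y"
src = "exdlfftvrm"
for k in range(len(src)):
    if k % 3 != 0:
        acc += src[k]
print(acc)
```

yxdffvr

k=0: skip
k=1: add 'x' → 'yx'
k=2: add 'd' → 'yxd'
k=3: skip
k=4: add 'f' → 'yxdf'
k=5: add 'f' → 'yxdff'
k=6: skip
k=7: add 'v' → 'yxdffv'
k=8: add 'r' → 'yxdffvr'
k=9: skip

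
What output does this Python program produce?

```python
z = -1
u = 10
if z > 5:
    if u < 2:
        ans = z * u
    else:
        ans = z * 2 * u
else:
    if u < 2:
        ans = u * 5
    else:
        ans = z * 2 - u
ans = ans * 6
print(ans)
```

z=-1, u=10
z > 5 is False; u < 2 is False
→ ans = z * 2 - u = -12
ans = (-12)*6 = -72

-72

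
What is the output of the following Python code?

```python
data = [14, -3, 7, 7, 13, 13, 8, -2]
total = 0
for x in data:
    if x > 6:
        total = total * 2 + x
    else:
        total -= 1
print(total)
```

669

x=14: >6, total = 0*2+14 = 14
x=-3: not >6, total = 14-1 = 13
x=7: >6, total = 13*2+7 = 33
x=7: >6, total = 33*2+7 = 73
x=13: >6, total = 73*2+13 = 159
x=13: >6, total = 159*2+13 = 331
x=8: >6, total = 331*2+8 = 670
x=-2: not >6, total = 670-1 = 669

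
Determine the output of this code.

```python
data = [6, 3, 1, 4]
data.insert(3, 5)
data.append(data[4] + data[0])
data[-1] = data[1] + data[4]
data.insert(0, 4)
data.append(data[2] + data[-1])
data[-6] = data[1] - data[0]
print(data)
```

[4, 6, 2, 1, 5, 4, 7, 10]

insert 5 at 3 → [6, 3, 1, 5, 4]
append data[4]+data[0] = 4+6 = 10 → [6, 3, 1, 5, 4, 10]
data[-1] = data[1]+data[4] = 3+4 = 7 → [6, 3, 1, 5, 4, 7]
insert 4 at 0 → [4, 6, 3, 1, 5, 4, 7]
append data[2]+data[-1] = 3+7 = 10 → [4, 6, 3, 1, 5, 4, 7, 10]
data[-6] = data[1]-data[0] = 6-4 = 2 → [4, 6, 2, 1, 5, 4, 7, 10]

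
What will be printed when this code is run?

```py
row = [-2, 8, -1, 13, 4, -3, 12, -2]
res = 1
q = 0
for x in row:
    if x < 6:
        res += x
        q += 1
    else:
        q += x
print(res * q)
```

x=-2: <6, res = 1+(-2) = -1; q=1
x=8: not <6; q=9
x=-1: <6, res = (-1)+(-1) = -2; q=10
x=13: not <6; q=23
x=4: <6, res = (-2)+4 = 2; q=24
x=-3: <6, res = 2+(-3) = -1; q=25
x=12: not <6; q=37
x=-2: <6, res = (-1)+(-2) = -3; q=38
res*q = (-3)*38 = -114

-114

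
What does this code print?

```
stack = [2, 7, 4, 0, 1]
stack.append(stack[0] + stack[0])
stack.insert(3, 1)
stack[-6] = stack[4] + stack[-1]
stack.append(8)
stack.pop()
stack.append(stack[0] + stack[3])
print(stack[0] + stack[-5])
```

3

append stack[0]+stack[0] = 2+2 = 4 → [2, 7, 4, 0, 1, 4]
insert 1 at 3 → [2, 7, 4, 1, 0, 1, 4]
stack[-6] = stack[4]+stack[-1] = 0+4 = 4 → [2, 4, 4, 1, 0, 1, 4]
append 8 → [2, 4, 4, 1, 0, 1, 4, 8]
pop() removes 8 → [2, 4, 4, 1, 0, 1, 4]
append stack[0]+stack[3] = 2+1 = 3 → [2, 4, 4, 1, 0, 1, 4, 3]
stack[0]+stack[-5] = 2+1 = 3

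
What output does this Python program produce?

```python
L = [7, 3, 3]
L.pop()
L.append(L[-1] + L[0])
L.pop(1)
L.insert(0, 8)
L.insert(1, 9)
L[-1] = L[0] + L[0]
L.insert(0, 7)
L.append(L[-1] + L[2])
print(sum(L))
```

pop() removes 3 → [7, 3]
append L[-1]+L[0] = 3+7 = 10 → [7, 3, 10]
pop(1) removes 3 → [7, 10]
insert 8 at 0 → [8, 7, 10]
insert 9 at 1 → [8, 9, 7, 10]
L[-1] = L[0]+L[0] = 8+8 = 16 → [8, 9, 7, 16]
insert 7 at 0 → [7, 8, 9, 7, 16]
append L[-1]+L[2] = 16+9 = 25 → [7, 8, 9, 7, 16, 25]
sum = 72

72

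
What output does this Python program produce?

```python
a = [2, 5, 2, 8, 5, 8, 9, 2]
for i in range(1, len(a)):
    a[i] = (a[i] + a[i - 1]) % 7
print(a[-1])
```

i=1: a[1] = (5+2)%7 = 0 → [2, 0, 2, 8, 5, 8, 9, 2]
i=2: a[2] = (2+0)%7 = 2 → [2, 0, 2, 8, 5, 8, 9, 2]
i=3: a[3] = (8+2)%7 = 3 → [2, 0, 2, 3, 5, 8, 9, 2]
i=4: a[4] = (5+3)%7 = 1 → [2, 0, 2, 3, 1, 8, 9, 2]
i=5: a[5] = (8+1)%7 = 2 → [2, 0, 2, 3, 1, 2, 9, 2]
i=6: a[6] = (9+2)%7 = 4 → [2, 0, 2, 3, 1, 2, 4, 2]
i=7: a[7] = (2+4)%7 = 6 → [2, 0, 2, 3, 1, 2, 4, 6]

6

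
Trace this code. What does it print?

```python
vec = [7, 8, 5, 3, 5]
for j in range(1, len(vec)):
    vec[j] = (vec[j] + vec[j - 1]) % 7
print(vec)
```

j=1: vec[1] = (8+7)%7 = 1 → [7, 1, 5, 3, 5]
j=2: vec[2] = (5+1)%7 = 6 → [7, 1, 6, 3, 5]
j=3: vec[3] = (3+6)%7 = 2 → [7, 1, 6, 2, 5]
j=4: vec[4] = (5+2)%7 = 0 → [7, 1, 6, 2, 0]

[7, 1, 6, 2, 0]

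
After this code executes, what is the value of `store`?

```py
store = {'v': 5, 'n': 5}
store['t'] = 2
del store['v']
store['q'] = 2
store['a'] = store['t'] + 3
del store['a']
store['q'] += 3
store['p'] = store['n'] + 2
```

store['t'] = 2 → {'v': 5, 'n': 5, 't': 2}
del 'v' → {'n': 5, 't': 2}
store['q'] = 2 → {'n': 5, 't': 2, 'q': 2}
store['a'] = store['t']+3 = 5 → {'n': 5, 't': 2, 'q': 2, 'a': 5}
del 'a' → {'n': 5, 't': 2, 'q': 2}
store['q'] = 2+3 = 5 → {'n': 5, 't': 2, 'q': 5}
store['p'] = store['n']+2 = 7 → {'n': 5, 't': 2, 'q': 5, 'p': 7}

{'n': 5, 't': 2, 'q': 5, 'p': 7}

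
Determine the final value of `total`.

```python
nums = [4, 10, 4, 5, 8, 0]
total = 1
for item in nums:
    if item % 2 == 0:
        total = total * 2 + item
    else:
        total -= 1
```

item=4: even, total = 1*2+4 = 6
item=10: even, total = 6*2+10 = 22
item=4: even, total = 22*2+4 = 48
item=5: not even, total = 48-1 = 47
item=8: even, total = 47*2+8 = 102
item=0: even, total = 102*2+0 = 204

204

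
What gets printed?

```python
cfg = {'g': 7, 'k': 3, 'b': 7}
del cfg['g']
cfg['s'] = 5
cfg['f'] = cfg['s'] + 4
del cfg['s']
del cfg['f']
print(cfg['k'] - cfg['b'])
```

-4

del 'g' → {'k': 3, 'b': 7}
cfg['s'] = 5 → {'k': 3, 'b': 7, 's': 5}
cfg['f'] = cfg['s']+4 = 9 → {'k': 3, 'b': 7, 's': 5, 'f': 9}
del 's' → {'k': 3, 'b': 7, 'f': 9}
del 'f' → {'k': 3, 'b': 7}
cfg['k']-cfg['b'] = 3-7 = -4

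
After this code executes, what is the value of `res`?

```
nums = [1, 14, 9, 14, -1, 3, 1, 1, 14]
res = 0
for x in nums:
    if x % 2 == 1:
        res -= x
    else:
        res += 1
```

x=1: odd, res = 0-1 = -1
x=14: not odd, res = (-1)+1 = 0
x=9: odd, res = 0-9 = -9
x=14: not odd, res = (-9)+1 = -8
x=-1: odd, res = (-8)-(-1) = -7
x=3: odd, res = (-7)-3 = -10
x=1: odd, res = (-10)-1 = -11
x=1: odd, res = (-11)-1 = -12
x=14: not odd, res = (-12)+1 = -11

-11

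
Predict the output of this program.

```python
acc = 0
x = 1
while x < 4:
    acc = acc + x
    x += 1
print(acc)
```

6

x=1: acc = 0+1 = 1
x=2: acc = 1+2 = 3
x=3: acc = 3+3 = 6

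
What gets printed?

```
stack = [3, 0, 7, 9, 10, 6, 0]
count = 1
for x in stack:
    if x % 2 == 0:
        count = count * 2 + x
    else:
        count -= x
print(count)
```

-108

x=3: not even, count = 1-3 = -2
x=0: even, count = (-2)*2+0 = -4
x=7: not even, count = (-4)-7 = -11
x=9: not even, count = (-11)-9 = -20
x=10: even, count = (-20)*2+10 = -30
x=6: even, count = (-30)*2+6 = -54
x=0: even, count = (-54)*2+0 = -108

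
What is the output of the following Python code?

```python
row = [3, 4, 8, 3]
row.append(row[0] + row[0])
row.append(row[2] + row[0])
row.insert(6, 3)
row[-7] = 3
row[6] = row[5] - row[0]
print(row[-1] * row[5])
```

append row[0]+row[0] = 3+3 = 6 → [3, 4, 8, 3, 6]
append row[2]+row[0] = 8+3 = 11 → [3, 4, 8, 3, 6, 11]
insert 3 at 6 → [3, 4, 8, 3, 6, 11, 3]
row[-7] = 3 → [3, 4, 8, 3, 6, 11, 3]
row[6] = row[5]-row[0] = 11-3 = 8 → [3, 4, 8, 3, 6, 11, 8]
row[-1]*row[5] = 8*11 = 88

88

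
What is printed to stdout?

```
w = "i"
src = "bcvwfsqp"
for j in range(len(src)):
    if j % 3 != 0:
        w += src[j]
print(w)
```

j=0: skip
j=1: add 'c' → 'ic'
j=2: add 'v' → 'icv'
j=3: skip
j=4: add 'f' → 'icvf'
j=5: add 's' → 'icvfs'
j=6: skip
j=7: add 'p' → 'icvfsp'

icvfsp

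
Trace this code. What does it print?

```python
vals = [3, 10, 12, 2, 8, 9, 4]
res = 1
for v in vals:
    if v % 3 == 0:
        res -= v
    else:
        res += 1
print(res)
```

-19

v=3: %3==0, res = 1-3 = -2
v=10: not %3==0, res = (-2)+1 = -1
v=12: %3==0, res = (-1)-12 = -13
v=2: not %3==0, res = (-13)+1 = -12
v=8: not %3==0, res = (-12)+1 = -11
v=9: %3==0, res = (-11)-9 = -20
v=4: not %3==0, res = (-20)+1 = -19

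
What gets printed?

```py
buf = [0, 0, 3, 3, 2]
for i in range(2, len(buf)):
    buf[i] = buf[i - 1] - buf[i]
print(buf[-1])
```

-8

i=2: buf[2] = 0-3 = -3 → [0, 0, -3, 3, 2]
i=3: buf[3] = (-3)-3 = -6 → [0, 0, -3, -6, 2]
i=4: buf[4] = (-6)-2 = -8 → [0, 0, -3, -6, -8]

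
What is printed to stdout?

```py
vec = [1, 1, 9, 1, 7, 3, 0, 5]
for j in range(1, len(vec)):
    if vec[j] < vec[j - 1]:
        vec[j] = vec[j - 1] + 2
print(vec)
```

j=1: 1>=1, unchanged → [1, 1, 9, 1, 7, 3, 0, 5]
j=2: 9>=1, unchanged → [1, 1, 9, 1, 7, 3, 0, 5]
j=3: 1<9, vec[3] = 9+2 = 11 → [1, 1, 9, 11, 7, 3, 0, 5]
j=4: 7<11, vec[4] = 11+2 = 13 → [1, 1, 9, 11, 13, 3, 0, 5]
j=5: 3<13, vec[5] = 13+2 = 15 → [1, 1, 9, 11, 13, 15, 0, 5]
j=6: 0<15, vec[6] = 15+2 = 17 → [1, 1, 9, 11, 13, 15, 17, 5]
j=7: 5<17, vec[7] = 17+2 = 19 → [1, 1, 9, 11, 13, 15, 17, 19]

[1, 1, 9, 11, 13, 15, 17, 19]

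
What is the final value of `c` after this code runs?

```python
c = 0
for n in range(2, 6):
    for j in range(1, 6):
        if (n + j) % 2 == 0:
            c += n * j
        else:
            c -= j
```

78

n=2,j=1: odd sum, c = 0-1 = -1
n=2,j=2: even sum, c = (-1)+4 = 3
n=2,j=3: odd sum, c = 3-3 = 0
n=2,j=4: even sum, c = 0+8 = 8
n=2,j=5: odd sum, c = 8-5 = 3
n=3,j=1: even sum, c = 3+3 = 6
n=3,j=2: odd sum, c = 6-2 = 4
n=3,j=3: even sum, c = 4+9 = 13
n=3,j=4: odd sum, c = 13-4 = 9
n=3,j=5: even sum, c = 9+15 = 24
n=4,j=1: odd sum, c = 24-1 = 23
n=4,j=2: even sum, c = 23+8 = 31
n=4,j=3: odd sum, c = 31-3 = 28
n=4,j=4: even sum, c = 28+16 = 44
n=4,j=5: odd sum, c = 44-5 = 39
n=5,j=1: even sum, c = 39+5 = 44
n=5,j=2: odd sum, c = 44-2 = 42
n=5,j=3: even sum, c = 42+15 = 57
n=5,j=4: odd sum, c = 57-4 = 53
n=5,j=5: even sum, c = 53+25 = 78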